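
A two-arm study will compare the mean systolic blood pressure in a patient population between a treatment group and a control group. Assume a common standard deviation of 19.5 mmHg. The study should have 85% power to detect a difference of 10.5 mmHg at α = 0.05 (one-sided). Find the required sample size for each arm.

50 per group

For two equal groups, n per group = 2·((z_α + z_β)·σ/δ)².
z_α = 1.645; z_β = 1.036 (power 85%).
n = 2 × (2.681 × 19.5 / 10.5)² = 2 × 24.79 = 49.58
Round up: n = 50 per group.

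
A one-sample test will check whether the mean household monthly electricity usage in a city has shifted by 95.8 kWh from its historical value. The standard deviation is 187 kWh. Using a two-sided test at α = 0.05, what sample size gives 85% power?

For a one-sample z-test, n = ((z_{α/2} + z_β)·σ/δ)².
z_{α/2} = 1.960 (two-sided α = 0.05); z_β = 1.036 (power 85% → β = 0.15).
n = (2.996 × 187 / 95.8)² = 34.20
Round up: n = 35.

35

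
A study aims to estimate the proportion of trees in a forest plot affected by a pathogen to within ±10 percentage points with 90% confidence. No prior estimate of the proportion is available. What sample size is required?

68

For a proportion with margin E = 0.1 at 90% confidence, z = 1.645.
With no prior estimate, use p = 0.5, which maximizes p(1−p) at 0.25.
n = 0.25 × (z/E)² = 0.25 × (1.645/0.1)² = 67.65
Round up: n = 68.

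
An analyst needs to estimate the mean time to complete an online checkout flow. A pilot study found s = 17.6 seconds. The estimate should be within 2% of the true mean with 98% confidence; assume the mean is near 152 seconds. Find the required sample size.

n = 182

For a mean, the margin of error is E = z·σ/√n, so n = (zσ/E)².
At 98% confidence, z = 2.326.
E = 2% of 152 = 3.04 seconds.
n = (2.326 × 17.6 / 3.04)² = 181.34
Round up: n = 182.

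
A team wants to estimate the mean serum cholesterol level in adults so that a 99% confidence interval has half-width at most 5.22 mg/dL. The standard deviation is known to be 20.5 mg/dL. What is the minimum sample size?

For a mean, the margin of error is E = z·σ/√n, so n = (zσ/E)².
At 99% confidence, z = 2.576.
n = (2.576 × 20.5 / 5.22)² = 102.34
Round up: n = 103.

103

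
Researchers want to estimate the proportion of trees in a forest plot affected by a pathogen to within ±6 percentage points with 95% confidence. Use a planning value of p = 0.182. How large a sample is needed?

For a proportion with margin E = 0.06 at 95% confidence, z = 1.960.
n = p̂(1−p̂)(z/E)² = 0.182 × 0.818 × (1.960/0.06)² = 158.87
Round up: n = 159.

159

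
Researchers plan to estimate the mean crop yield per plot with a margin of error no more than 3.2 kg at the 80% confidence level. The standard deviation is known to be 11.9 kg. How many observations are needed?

23

For a mean, the margin of error is E = z·σ/√n, so n = (zσ/E)².
At 80% confidence, z = 1.282.
n = (1.282 × 11.9 / 3.2)² = 22.73
Round up: n = 23.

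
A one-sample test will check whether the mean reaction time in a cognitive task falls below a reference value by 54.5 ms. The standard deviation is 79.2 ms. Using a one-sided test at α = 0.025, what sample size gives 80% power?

For a one-sample z-test, n = ((z_α + z_β)·σ/δ)².
z_α = 1.960 (one-sided α = 0.025); z_β = 0.842 (power 80% → β = 0.2).
n = (2.802 × 79.2 / 54.5)² = 16.58
Round up: n = 17.

n = 17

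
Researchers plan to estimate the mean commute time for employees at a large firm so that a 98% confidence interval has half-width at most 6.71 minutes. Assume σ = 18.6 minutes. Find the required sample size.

42

For a mean, the margin of error is E = z·σ/√n, so n = (zσ/E)².
At 98% confidence, z = 2.326.
n = (2.326 × 18.6 / 6.71)² = 41.57
Round up: n = 42.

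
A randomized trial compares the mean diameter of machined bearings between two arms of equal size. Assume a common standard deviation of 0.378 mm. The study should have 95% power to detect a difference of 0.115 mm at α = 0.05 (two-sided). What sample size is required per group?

For two equal groups, n per group = 2·((z_{α/2} + z_β)·σ/δ)².
z_{α/2} = 1.960; z_β = 1.645 (power 95%).
n = 2 × (3.605 × 0.378 / 0.115)² = 2 × 140.41 = 280.82
Round up: n = 281 per group.

281 per group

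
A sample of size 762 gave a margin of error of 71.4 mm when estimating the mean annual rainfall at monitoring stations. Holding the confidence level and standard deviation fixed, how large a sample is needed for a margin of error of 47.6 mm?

Margin of error scales as 1/√n, so n₂ = n₁·(E₁/E₂)².
n₂ = 762 × (71.4/47.6)² = 762 × 2.25 = 1714.50
Round up: n₂ = 1715.

1715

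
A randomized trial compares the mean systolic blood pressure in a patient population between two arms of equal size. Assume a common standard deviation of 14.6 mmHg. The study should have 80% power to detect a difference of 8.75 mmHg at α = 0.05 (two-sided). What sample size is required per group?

For two equal groups, n per group = 2·((z_{α/2} + z_β)·σ/δ)².
z_{α/2} = 1.960; z_β = 0.842 (power 80%).
n = 2 × (2.802 × 14.6 / 8.75)² = 2 × 21.86 = 43.72
Round up: n = 44 per group.

44 per group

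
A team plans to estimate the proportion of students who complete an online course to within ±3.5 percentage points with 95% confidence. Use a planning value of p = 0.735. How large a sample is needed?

n = 611

For a proportion with margin E = 0.035 at 95% confidence, z = 1.960.
n = p̂(1−p̂)(z/E)² = 0.735 × 0.265 × (1.960/0.035)² = 610.81
Round up: n = 611.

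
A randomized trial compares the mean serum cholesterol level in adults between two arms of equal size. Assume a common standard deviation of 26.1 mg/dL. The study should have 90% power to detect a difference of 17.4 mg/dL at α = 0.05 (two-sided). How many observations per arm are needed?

48 per group

For two equal groups, n per group = 2·((z_{α/2} + z_β)·σ/δ)².
z_{α/2} = 1.960; z_β = 1.282 (power 90%).
n = 2 × (3.242 × 26.1 / 17.4)² = 2 × 23.65 = 47.30
Round up: n = 48 per group.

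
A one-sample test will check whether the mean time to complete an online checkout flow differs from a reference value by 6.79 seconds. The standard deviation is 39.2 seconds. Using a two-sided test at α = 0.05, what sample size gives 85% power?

For a one-sample z-test, n = ((z_{α/2} + z_β)·σ/δ)².
z_{α/2} = 1.960 (two-sided α = 0.05); z_β = 1.036 (power 85% → β = 0.15).
n = (2.996 × 39.2 / 6.79)² = 299.17
Round up: n = 300.

300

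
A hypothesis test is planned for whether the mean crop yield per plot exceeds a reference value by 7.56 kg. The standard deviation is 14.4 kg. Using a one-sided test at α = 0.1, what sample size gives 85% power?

n = 20

For a one-sample z-test, n = ((z_α + z_β)·σ/δ)².
z_α = 1.282 (one-sided α = 0.1); z_β = 1.036 (power 85% → β = 0.15).
n = (2.318 × 14.4 / 7.56)² = 19.49
Round up: n = 20.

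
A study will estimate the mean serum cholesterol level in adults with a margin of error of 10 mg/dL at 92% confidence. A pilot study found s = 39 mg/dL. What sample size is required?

For a mean, the margin of error is E = z·σ/√n, so n = (zσ/E)².
At 92% confidence, z = 1.751.
n = (1.751 × 39 / 10)² = 46.63
Round up: n = 47.

n = 47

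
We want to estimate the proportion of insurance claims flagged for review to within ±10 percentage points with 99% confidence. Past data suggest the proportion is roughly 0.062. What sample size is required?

For a proportion with margin E = 0.1 at 99% confidence, z = 2.576.
n = p̂(1−p̂)(z/E)² = 0.062 × 0.938 × (2.576/0.1)² = 38.59
Round up: n = 39.

n = 39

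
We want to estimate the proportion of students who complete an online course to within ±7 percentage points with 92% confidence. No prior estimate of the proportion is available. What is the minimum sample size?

For a proportion with margin E = 0.07 at 92% confidence, z = 1.751.
With no prior estimate, use p = 0.5, which maximizes p(1−p) at 0.25.
n = 0.25 × (z/E)² = 0.25 × (1.751/0.07)² = 156.43
Round up: n = 157.

n = 157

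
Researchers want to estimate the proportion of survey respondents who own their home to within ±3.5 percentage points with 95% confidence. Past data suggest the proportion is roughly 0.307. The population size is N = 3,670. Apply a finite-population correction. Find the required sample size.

565

For a proportion with margin E = 0.035 at 95% confidence, z = 1.960.
n = p̂(1−p̂)(z/E)² = 0.307 × 0.693 × (1.960/0.035)² = 667.19 — call this n₀.
Finite-population correction with N = 3,670: n = n₀ / (1 + (n₀−1)/N) = 667.19 / 1.182 = 564.46
Round up: n = 565.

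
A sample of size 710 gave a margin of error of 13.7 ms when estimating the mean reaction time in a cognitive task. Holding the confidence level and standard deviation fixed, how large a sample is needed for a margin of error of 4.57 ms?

n = 6381

Margin of error scales as 1/√n, so n₂ = n₁·(E₁/E₂)².
n₂ = 710 × (13.7/4.57)² = 710 × 8.987 = 6380.77
Round up: n₂ = 6381.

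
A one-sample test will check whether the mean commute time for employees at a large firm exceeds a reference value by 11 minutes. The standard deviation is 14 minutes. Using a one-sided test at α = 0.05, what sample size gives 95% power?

For a one-sample z-test, n = ((z_α + z_β)·σ/δ)².
z_α = 1.645 (one-sided α = 0.05); z_β = 1.645 (power 95% → β = 0.05).
n = (3.290 × 14 / 11)² = 17.53
Round up: n = 18.

18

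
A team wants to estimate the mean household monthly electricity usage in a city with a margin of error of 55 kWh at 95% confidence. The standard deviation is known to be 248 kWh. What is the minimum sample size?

n = 79

For a mean, the margin of error is E = z·σ/√n, so n = (zσ/E)².
At 95% confidence, z = 1.960.
n = (1.960 × 248 / 55)² = 78.11
Round up: n = 79.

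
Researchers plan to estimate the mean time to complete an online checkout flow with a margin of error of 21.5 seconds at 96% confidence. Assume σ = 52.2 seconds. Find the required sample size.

25

For a mean, the margin of error is E = z·σ/√n, so n = (zσ/E)².
At 96% confidence, z = 2.054.
n = (2.054 × 52.2 / 21.5)² = 24.87
Round up: n = 25.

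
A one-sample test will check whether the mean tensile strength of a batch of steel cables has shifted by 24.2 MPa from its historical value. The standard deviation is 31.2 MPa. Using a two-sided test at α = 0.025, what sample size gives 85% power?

For a one-sample z-test, n = ((z_{α/2} + z_β)·σ/δ)².
z_{α/2} = 2.241 (two-sided α = 0.025); z_β = 1.036 (power 85% → β = 0.15).
n = (3.277 × 31.2 / 24.2)² = 17.85
Round up: n = 18.

n = 18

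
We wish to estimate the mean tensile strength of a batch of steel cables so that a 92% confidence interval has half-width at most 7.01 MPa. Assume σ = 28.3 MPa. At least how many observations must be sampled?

For a mean, the margin of error is E = z·σ/√n, so n = (zσ/E)².
At 92% confidence, z = 1.751.
n = (1.751 × 28.3 / 7.01)² = 49.97
Round up: n = 50.

50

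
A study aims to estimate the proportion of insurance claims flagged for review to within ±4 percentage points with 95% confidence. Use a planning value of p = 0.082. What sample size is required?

181

For a proportion with margin E = 0.04 at 95% confidence, z = 1.960.
n = p̂(1−p̂)(z/E)² = 0.082 × 0.918 × (1.960/0.04)² = 180.74
Round up: n = 181.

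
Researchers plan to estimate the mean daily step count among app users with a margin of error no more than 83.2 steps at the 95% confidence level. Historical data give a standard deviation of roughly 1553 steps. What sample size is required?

For a mean, the margin of error is E = z·σ/√n, so n = (zσ/E)².
At 95% confidence, z = 1.960.
n = (1.960 × 1553 / 83.2)² = 1338.47
Round up: n = 1339.

n = 1339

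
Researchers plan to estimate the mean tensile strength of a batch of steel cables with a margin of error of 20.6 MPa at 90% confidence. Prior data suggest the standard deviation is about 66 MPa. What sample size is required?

28

For a mean, the margin of error is E = z·σ/√n, so n = (zσ/E)².
At 90% confidence, z = 1.645.
n = (1.645 × 66 / 20.6)² = 27.78
Round up: n = 28.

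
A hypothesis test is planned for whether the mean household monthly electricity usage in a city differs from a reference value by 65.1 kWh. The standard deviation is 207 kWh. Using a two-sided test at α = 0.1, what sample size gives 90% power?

87

For a one-sample z-test, n = ((z_{α/2} + z_β)·σ/δ)².
z_{α/2} = 1.645 (two-sided α = 0.1); z_β = 1.282 (power 90% → β = 0.1).
n = (2.927 × 207 / 65.1)² = 86.62
Round up: n = 87.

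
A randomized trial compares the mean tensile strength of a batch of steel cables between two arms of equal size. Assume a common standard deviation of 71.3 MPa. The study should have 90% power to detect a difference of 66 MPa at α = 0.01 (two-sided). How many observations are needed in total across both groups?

For two equal groups, n per group = 2·((z_{α/2} + z_β)·σ/δ)².
z_{α/2} = 2.576; z_β = 1.282 (power 90%).
n = 2 × (3.858 × 71.3 / 66)² = 2 × 17.37 = 34.74
Round up: n = 35 per group.
Total across both groups: 2 × 35 = 70.

70 total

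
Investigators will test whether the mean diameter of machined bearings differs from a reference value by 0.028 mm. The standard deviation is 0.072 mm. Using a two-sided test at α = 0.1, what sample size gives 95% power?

n = 72

For a one-sample z-test, n = ((z_{α/2} + z_β)·σ/δ)².
z_{α/2} = 1.645 (two-sided α = 0.1); z_β = 1.645 (power 95% → β = 0.05).
n = (3.290 × 0.072 / 0.028)² = 71.57
Round up: n = 72.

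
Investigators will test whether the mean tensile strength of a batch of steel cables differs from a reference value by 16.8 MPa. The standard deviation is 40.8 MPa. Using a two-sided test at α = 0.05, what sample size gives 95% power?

n = 77

For a one-sample z-test, n = ((z_{α/2} + z_β)·σ/δ)².
z_{α/2} = 1.960 (two-sided α = 0.05); z_β = 1.645 (power 95% → β = 0.05).
n = (3.605 × 40.8 / 16.8)² = 76.65
Round up: n = 77.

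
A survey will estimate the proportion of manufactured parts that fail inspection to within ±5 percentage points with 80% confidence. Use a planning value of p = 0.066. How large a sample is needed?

For a proportion with margin E = 0.05 at 80% confidence, z = 1.282.
n = p̂(1−p̂)(z/E)² = 0.066 × 0.934 × (1.282/0.05)² = 40.53
Round up: n = 41.

41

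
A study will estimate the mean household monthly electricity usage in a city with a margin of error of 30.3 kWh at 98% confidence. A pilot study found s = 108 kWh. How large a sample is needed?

For a mean, the margin of error is E = z·σ/√n, so n = (zσ/E)².
At 98% confidence, z = 2.326.
n = (2.326 × 108 / 30.3)² = 68.74
Round up: n = 69.

69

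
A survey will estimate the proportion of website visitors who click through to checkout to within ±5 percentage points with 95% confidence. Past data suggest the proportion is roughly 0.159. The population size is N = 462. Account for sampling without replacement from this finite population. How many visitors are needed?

143

For a proportion with margin E = 0.05 at 95% confidence, z = 1.960.
n = p̂(1−p̂)(z/E)² = 0.159 × 0.841 × (1.960/0.05)² = 205.48 — call this n₀.
Finite-population correction with N = 462: n = n₀ / (1 + (n₀−1)/N) = 205.48 / 1.443 = 142.40
Round up: n = 143.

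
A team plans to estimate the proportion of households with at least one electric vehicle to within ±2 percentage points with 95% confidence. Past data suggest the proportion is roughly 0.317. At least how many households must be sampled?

For a proportion with margin E = 0.02 at 95% confidence, z = 1.960.
n = p̂(1−p̂)(z/E)² = 0.317 × 0.683 × (1.960/0.02)² = 2079.37
Round up: n = 2080.

2080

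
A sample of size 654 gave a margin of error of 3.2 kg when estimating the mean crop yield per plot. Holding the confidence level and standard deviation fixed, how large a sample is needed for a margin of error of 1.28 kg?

Margin of error scales as 1/√n, so n₂ = n₁·(E₁/E₂)².
n₂ = 654 × (3.2/1.28)² = 654 × 6.25 = 4087.50
Round up: n₂ = 4088.

n = 4088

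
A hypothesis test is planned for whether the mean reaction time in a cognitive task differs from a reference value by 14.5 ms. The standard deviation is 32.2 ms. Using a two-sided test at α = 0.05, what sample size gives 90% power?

52

For a one-sample z-test, n = ((z_{α/2} + z_β)·σ/δ)².
z_{α/2} = 1.960 (two-sided α = 0.05); z_β = 1.282 (power 90% → β = 0.1).
n = (3.242 × 32.2 / 14.5)² = 51.83
Round up: n = 52.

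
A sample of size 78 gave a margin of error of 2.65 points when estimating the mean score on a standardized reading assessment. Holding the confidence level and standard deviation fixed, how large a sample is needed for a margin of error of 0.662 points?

1250

Margin of error scales as 1/√n, so n₂ = n₁·(E₁/E₂)².
n₂ = 78 × (2.65/0.662)² = 78 × 16.02 = 1249.56
Round up: n₂ = 1250.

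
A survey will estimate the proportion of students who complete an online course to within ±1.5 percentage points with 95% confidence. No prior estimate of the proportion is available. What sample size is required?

For a proportion with margin E = 0.015 at 95% confidence, z = 1.960.
With no prior estimate, use p = 0.5, which maximizes p(1−p) at 0.25.
n = 0.25 × (z/E)² = 0.25 × (1.960/0.015)² = 4268.44
Round up: n = 4269.

4269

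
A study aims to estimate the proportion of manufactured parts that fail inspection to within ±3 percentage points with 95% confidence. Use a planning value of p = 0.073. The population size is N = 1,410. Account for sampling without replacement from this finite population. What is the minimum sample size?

240

For a proportion with margin E = 0.03 at 95% confidence, z = 1.960.
n = p̂(1−p̂)(z/E)² = 0.073 × 0.927 × (1.960/0.03)² = 288.85 — call this n₀.
Finite-population correction with N = 1,410: n = n₀ / (1 + (n₀−1)/N) = 288.85 / 1.204 = 239.91
Round up: n = 240.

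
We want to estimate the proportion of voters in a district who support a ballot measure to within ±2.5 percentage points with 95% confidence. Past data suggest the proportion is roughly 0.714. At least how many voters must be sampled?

For a proportion with margin E = 0.025 at 95% confidence, z = 1.960.
n = p̂(1−p̂)(z/E)² = 0.714 × 0.286 × (1.960/0.025)² = 1255.15
Round up: n = 1256.

1256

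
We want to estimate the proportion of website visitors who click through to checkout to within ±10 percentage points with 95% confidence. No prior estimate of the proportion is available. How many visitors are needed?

For a proportion with margin E = 0.1 at 95% confidence, z = 1.960.
With no prior estimate, use p = 0.5, which maximizes p(1−p) at 0.25.
n = 0.25 × (z/E)² = 0.25 × (1.960/0.1)² = 96.04
Round up: n = 97.

n = 97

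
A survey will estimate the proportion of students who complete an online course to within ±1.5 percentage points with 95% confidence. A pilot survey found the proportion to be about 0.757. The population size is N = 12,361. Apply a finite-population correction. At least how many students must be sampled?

n = 2505

For a proportion with margin E = 0.015 at 95% confidence, z = 1.960.
n = p̂(1−p̂)(z/E)² = 0.757 × 0.243 × (1.960/0.015)² = 3140.74 — call this n₀.
Finite-population correction with N = 12,361: n = n₀ / (1 + (n₀−1)/N) = 3140.74 / 1.254 = 2504.58
Round up: n = 2505.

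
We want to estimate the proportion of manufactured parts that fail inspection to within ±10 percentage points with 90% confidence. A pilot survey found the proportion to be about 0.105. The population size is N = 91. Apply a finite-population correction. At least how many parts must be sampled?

For a proportion with margin E = 0.1 at 90% confidence, z = 1.645.
n = p̂(1−p̂)(z/E)² = 0.105 × 0.895 × (1.645/0.1)² = 25.43 — call this n₀.
Finite-population correction with N = 91: n = n₀ / (1 + (n₀−1)/N) = 25.43 / 1.268 = 20.06
Round up: n = 21.

n = 21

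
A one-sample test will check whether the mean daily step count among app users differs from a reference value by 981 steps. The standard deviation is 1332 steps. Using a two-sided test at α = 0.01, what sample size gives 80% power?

For a one-sample z-test, n = ((z_{α/2} + z_β)·σ/δ)².
z_{α/2} = 2.576 (two-sided α = 0.01); z_β = 0.842 (power 80% → β = 0.2).
n = (3.418 × 1332 / 981)² = 21.54
Round up: n = 22.

n = 22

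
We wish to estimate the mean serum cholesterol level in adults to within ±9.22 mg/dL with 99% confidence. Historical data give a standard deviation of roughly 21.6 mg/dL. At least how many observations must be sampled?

37

For a mean, the margin of error is E = z·σ/√n, so n = (zσ/E)².
At 99% confidence, z = 2.576.
n = (2.576 × 21.6 / 9.22)² = 36.42
Round up: n = 37.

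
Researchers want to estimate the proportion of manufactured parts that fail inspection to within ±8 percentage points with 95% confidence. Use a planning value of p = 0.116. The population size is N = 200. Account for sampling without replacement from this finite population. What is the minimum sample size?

48

For a proportion with margin E = 0.08 at 95% confidence, z = 1.960.
n = p̂(1−p̂)(z/E)² = 0.116 × 0.884 × (1.960/0.08)² = 61.55 — call this n₀.
Finite-population correction with N = 200: n = n₀ / (1 + (n₀−1)/N) = 61.55 / 1.303 = 47.24
Round up: n = 48.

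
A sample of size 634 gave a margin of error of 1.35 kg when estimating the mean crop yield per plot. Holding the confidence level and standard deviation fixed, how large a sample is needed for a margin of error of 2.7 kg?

159

Margin of error scales as 1/√n, so n₂ = n₁·(E₁/E₂)².
n₂ = 634 × (1.35/2.7)² = 634 × 0.25 = 158.50
Round up: n₂ = 159.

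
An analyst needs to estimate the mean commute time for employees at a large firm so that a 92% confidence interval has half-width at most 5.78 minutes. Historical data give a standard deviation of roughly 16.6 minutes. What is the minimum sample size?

26

For a mean, the margin of error is E = z·σ/√n, so n = (zσ/E)².
At 92% confidence, z = 1.751.
n = (1.751 × 16.6 / 5.78)² = 25.29
Round up: n = 26.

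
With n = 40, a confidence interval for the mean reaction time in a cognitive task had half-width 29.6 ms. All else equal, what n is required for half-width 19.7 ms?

91

Margin of error scales as 1/√n, so n₂ = n₁·(E₁/E₂)².
n₂ = 40 × (29.6/19.7)² = 40 × 2.258 = 90.32
Round up: n₂ = 91.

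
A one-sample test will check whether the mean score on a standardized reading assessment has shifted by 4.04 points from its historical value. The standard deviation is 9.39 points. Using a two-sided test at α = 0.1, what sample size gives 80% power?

34

For a one-sample z-test, n = ((z_{α/2} + z_β)·σ/δ)².
z_{α/2} = 1.645 (two-sided α = 0.1); z_β = 0.842 (power 80% → β = 0.2).
n = (2.487 × 9.39 / 4.04)² = 33.41
Round up: n = 34.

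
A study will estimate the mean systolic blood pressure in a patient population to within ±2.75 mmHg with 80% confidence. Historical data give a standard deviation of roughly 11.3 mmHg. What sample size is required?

28

For a mean, the margin of error is E = z·σ/√n, so n = (zσ/E)².
At 80% confidence, z = 1.282.
n = (1.282 × 11.3 / 2.75)² = 27.75
Round up: n = 28.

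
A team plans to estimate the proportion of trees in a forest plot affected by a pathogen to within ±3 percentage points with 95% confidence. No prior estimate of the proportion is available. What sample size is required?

For a proportion with margin E = 0.03 at 95% confidence, z = 1.960.
With no prior estimate, use p = 0.5, which maximizes p(1−p) at 0.25.
n = 0.25 × (z/E)² = 0.25 × (1.960/0.03)² = 1067.11
Round up: n = 1068.

1068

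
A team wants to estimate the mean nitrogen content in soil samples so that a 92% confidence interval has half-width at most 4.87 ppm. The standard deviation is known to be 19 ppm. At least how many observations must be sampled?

For a mean, the margin of error is E = z·σ/√n, so n = (zσ/E)².
At 92% confidence, z = 1.751.
n = (1.751 × 19 / 4.87)² = 46.67
Round up: n = 47.

n = 47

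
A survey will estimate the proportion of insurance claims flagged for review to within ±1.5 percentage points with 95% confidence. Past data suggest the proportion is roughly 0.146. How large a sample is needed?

For a proportion with margin E = 0.015 at 95% confidence, z = 1.960.
n = p̂(1−p̂)(z/E)² = 0.146 × 0.854 × (1.960/0.015)² = 2128.83
Round up: n = 2129.

2129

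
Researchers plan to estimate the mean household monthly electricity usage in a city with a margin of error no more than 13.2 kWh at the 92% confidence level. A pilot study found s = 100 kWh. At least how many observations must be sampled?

n = 176

For a mean, the margin of error is E = z·σ/√n, so n = (zσ/E)².
At 92% confidence, z = 1.751.
n = (1.751 × 100 / 13.2)² = 175.96
Round up: n = 176.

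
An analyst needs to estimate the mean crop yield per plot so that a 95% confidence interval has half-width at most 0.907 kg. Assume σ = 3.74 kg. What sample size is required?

66

For a mean, the margin of error is E = z·σ/√n, so n = (zσ/E)².
At 95% confidence, z = 1.960.
n = (1.960 × 3.74 / 0.907)² = 65.32
Round up: n = 66.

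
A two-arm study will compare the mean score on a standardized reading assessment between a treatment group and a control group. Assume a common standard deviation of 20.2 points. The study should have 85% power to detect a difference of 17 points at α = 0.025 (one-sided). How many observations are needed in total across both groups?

For two equal groups, n per group = 2·((z_α + z_β)·σ/δ)².
z_α = 1.960; z_β = 1.036 (power 85%).
n = 2 × (2.996 × 20.2 / 17)² = 2 × 12.67 = 25.34
Round up: n = 26 per group.
Total across both groups: 2 × 26 = 52.

52 total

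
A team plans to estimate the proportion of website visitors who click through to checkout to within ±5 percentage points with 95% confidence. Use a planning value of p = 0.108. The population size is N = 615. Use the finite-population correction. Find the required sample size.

For a proportion with margin E = 0.05 at 95% confidence, z = 1.960.
n = p̂(1−p̂)(z/E)² = 0.108 × 0.892 × (1.960/0.05)² = 148.03 — call this n₀.
Finite-population correction with N = 615: n = n₀ / (1 + (n₀−1)/N) = 148.03 / 1.239 = 119.48
Round up: n = 120.

120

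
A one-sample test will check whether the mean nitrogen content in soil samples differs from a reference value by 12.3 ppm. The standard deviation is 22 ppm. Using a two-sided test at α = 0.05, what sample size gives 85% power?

29

For a one-sample z-test, n = ((z_{α/2} + z_β)·σ/δ)².
z_{α/2} = 1.960 (two-sided α = 0.05); z_β = 1.036 (power 85% → β = 0.15).
n = (2.996 × 22 / 12.3)² = 28.72
Round up: n = 29.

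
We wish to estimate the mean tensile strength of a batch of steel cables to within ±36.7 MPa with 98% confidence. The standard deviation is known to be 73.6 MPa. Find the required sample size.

For a mean, the margin of error is E = z·σ/√n, so n = (zσ/E)².
At 98% confidence, z = 2.326.
n = (2.326 × 73.6 / 36.7)² = 21.76
Round up: n = 22.

22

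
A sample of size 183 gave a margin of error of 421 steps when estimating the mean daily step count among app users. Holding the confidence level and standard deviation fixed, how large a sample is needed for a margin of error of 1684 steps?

Margin of error scales as 1/√n, so n₂ = n₁·(E₁/E₂)².
n₂ = 183 × (421/1684)² = 183 × 0.0625 = 11.44
Round up: n₂ = 12.

12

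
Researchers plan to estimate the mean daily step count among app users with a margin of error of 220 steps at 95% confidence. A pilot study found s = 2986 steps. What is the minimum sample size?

For a mean, the margin of error is E = z·σ/√n, so n = (zσ/E)².
At 95% confidence, z = 1.960.
n = (1.960 × 2986 / 220)² = 707.70
Round up: n = 708.

708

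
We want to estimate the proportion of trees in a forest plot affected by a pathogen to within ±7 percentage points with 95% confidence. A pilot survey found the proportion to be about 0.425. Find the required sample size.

192

For a proportion with margin E = 0.07 at 95% confidence, z = 1.960.
n = p̂(1−p̂)(z/E)² = 0.425 × 0.575 × (1.960/0.07)² = 191.59
Round up: n = 192.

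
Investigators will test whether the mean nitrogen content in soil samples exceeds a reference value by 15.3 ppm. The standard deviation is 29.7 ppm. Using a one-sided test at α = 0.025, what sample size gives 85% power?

For a one-sample z-test, n = ((z_α + z_β)·σ/δ)².
z_α = 1.960 (one-sided α = 0.025); z_β = 1.036 (power 85% → β = 0.15).
n = (2.996 × 29.7 / 15.3)² = 33.82
Round up: n = 34.

n = 34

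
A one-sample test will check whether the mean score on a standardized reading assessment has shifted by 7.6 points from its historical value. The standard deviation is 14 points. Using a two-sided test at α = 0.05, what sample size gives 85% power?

For a one-sample z-test, n = ((z_{α/2} + z_β)·σ/δ)².
z_{α/2} = 1.960 (two-sided α = 0.05); z_β = 1.036 (power 85% → β = 0.15).
n = (2.996 × 14 / 7.6)² = 30.46
Round up: n = 31.

31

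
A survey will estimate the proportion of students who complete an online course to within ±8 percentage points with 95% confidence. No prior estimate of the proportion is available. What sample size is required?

For a proportion with margin E = 0.08 at 95% confidence, z = 1.960.
With no prior estimate, use p = 0.5, which maximizes p(1−p) at 0.25.
n = 0.25 × (z/E)² = 0.25 × (1.960/0.08)² = 150.06
Round up: n = 151.

151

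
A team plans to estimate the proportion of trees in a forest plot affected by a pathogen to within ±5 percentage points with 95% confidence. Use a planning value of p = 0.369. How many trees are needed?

For a proportion with margin E = 0.05 at 95% confidence, z = 1.960.
n = p̂(1−p̂)(z/E)² = 0.369 × 0.631 × (1.960/0.05)² = 357.79
Round up: n = 358.

358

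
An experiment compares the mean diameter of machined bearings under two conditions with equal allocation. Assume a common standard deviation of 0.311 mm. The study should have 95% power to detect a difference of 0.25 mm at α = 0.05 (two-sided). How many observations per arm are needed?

For two equal groups, n per group = 2·((z_{α/2} + z_β)·σ/δ)².
z_{α/2} = 1.960; z_β = 1.645 (power 95%).
n = 2 × (3.605 × 0.311 / 0.25)² = 2 × 20.11 = 40.22
Round up: n = 41 per group.

41 per group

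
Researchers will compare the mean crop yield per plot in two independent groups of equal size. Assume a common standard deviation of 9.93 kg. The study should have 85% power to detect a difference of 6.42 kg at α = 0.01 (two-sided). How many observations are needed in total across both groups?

126 total

For two equal groups, n per group = 2·((z_{α/2} + z_β)·σ/δ)².
z_{α/2} = 2.576; z_β = 1.036 (power 85%).
n = 2 × (3.612 × 9.93 / 6.42)² = 2 × 31.21 = 62.42
Round up: n = 63 per group.
Total across both groups: 2 × 63 = 126.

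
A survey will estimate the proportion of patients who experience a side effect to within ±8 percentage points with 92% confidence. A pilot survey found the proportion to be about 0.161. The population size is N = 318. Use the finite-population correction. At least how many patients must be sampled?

For a proportion with margin E = 0.08 at 92% confidence, z = 1.751.
n = p̂(1−p̂)(z/E)² = 0.161 × 0.839 × (1.751/0.08)² = 64.71 — call this n₀.
Finite-population correction with N = 318: n = n₀ / (1 + (n₀−1)/N) = 64.71 / 1.2 = 53.92
Round up: n = 54.

n = 54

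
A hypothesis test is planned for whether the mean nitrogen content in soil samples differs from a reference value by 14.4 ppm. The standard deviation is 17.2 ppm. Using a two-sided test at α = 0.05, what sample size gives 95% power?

19

For a one-sample z-test, n = ((z_{α/2} + z_β)·σ/δ)².
z_{α/2} = 1.960 (two-sided α = 0.05); z_β = 1.645 (power 95% → β = 0.05).
n = (3.605 × 17.2 / 14.4)² = 18.54
Round up: n = 19.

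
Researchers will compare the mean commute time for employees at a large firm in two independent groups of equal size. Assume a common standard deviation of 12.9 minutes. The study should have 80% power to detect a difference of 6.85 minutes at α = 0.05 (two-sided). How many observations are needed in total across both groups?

112 total

For two equal groups, n per group = 2·((z_{α/2} + z_β)·σ/δ)².
z_{α/2} = 1.960; z_β = 0.842 (power 80%).
n = 2 × (2.802 × 12.9 / 6.85)² = 2 × 27.84 = 55.68
Round up: n = 56 per group.
Total across both groups: 2 × 56 = 112.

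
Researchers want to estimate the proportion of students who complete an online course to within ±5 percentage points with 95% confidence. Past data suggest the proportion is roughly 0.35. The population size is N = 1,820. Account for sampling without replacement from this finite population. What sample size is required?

For a proportion with margin E = 0.05 at 95% confidence, z = 1.960.
n = p̂(1−p̂)(z/E)² = 0.35 × 0.65 × (1.960/0.05)² = 349.59 — call this n₀.
Finite-population correction with N = 1,820: n = n₀ / (1 + (n₀−1)/N) = 349.59 / 1.192 = 293.28
Round up: n = 294.

294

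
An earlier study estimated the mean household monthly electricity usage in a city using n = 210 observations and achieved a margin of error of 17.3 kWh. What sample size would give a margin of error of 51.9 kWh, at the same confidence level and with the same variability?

Margin of error scales as 1/√n, so n₂ = n₁·(E₁/E₂)².
n₂ = 210 × (17.3/51.9)² = 210 × 0.1111 = 23.33
Round up: n₂ = 24.

n = 24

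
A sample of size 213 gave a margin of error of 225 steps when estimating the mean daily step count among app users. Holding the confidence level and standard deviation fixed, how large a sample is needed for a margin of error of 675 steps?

Margin of error scales as 1/√n, so n₂ = n₁·(E₁/E₂)².
n₂ = 213 × (225/675)² = 213 × 0.1111 = 23.66
Round up: n₂ = 24.

24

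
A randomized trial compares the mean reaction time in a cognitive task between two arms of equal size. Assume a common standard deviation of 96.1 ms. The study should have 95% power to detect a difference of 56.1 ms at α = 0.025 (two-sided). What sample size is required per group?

For two equal groups, n per group = 2·((z_{α/2} + z_β)·σ/δ)².
z_{α/2} = 2.241; z_β = 1.645 (power 95%).
n = 2 × (3.886 × 96.1 / 56.1)² = 2 × 44.31 = 88.62
Round up: n = 89 per group.

89 per group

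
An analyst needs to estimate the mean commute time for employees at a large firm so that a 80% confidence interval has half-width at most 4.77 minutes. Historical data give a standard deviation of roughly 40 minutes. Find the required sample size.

For a mean, the margin of error is E = z·σ/√n, so n = (zσ/E)².
At 80% confidence, z = 1.282.
n = (1.282 × 40 / 4.77)² = 115.57
Round up: n = 116.

n = 116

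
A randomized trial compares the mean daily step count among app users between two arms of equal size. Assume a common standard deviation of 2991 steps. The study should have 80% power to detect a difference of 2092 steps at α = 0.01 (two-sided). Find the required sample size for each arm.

For two equal groups, n per group = 2·((z_{α/2} + z_β)·σ/δ)².
z_{α/2} = 2.576; z_β = 0.842 (power 80%).
n = 2 × (3.418 × 2991 / 2092)² = 2 × 23.88 = 47.76
Round up: n = 48 per group.

48 per group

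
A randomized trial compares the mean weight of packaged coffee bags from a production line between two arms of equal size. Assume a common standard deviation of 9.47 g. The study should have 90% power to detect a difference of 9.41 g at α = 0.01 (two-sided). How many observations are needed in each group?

For two equal groups, n per group = 2·((z_{α/2} + z_β)·σ/δ)².
z_{α/2} = 2.576; z_β = 1.282 (power 90%).
n = 2 × (3.858 × 9.47 / 9.41)² = 2 × 15.07 = 30.14
Round up: n = 31 per group.

31 per group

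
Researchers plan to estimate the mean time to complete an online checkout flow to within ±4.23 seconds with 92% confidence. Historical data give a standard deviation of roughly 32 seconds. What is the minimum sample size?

176

For a mean, the margin of error is E = z·σ/√n, so n = (zσ/E)².
At 92% confidence, z = 1.751.
n = (1.751 × 32 / 4.23)² = 175.47
Round up: n = 176.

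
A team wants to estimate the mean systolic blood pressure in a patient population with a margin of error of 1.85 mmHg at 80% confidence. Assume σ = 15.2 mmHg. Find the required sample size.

111

For a mean, the margin of error is E = z·σ/√n, so n = (zσ/E)².
At 80% confidence, z = 1.282.
n = (1.282 × 15.2 / 1.85)² = 110.95
Round up: n = 111.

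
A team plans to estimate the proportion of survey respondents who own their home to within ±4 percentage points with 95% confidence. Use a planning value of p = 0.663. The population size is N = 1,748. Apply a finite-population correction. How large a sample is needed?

n = 411

For a proportion with margin E = 0.04 at 95% confidence, z = 1.960.
n = p̂(1−p̂)(z/E)² = 0.663 × 0.337 × (1.960/0.04)² = 536.46 — call this n₀.
Finite-population correction with N = 1,748: n = n₀ / (1 + (n₀−1)/N) = 536.46 / 1.306 = 410.77
Round up: n = 411.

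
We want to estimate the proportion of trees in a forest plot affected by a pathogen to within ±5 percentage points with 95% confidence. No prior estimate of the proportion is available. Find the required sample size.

385

For a proportion with margin E = 0.05 at 95% confidence, z = 1.960.
With no prior estimate, use p = 0.5, which maximizes p(1−p) at 0.25.
n = 0.25 × (z/E)² = 0.25 × (1.960/0.05)² = 384.16
Round up: n = 385.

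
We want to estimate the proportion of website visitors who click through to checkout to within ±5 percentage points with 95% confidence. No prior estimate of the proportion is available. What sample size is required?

n = 385

For a proportion with margin E = 0.05 at 95% confidence, z = 1.960.
With no prior estimate, use p = 0.5, which maximizes p(1−p) at 0.25.
n = 0.25 × (z/E)² = 0.25 × (1.960/0.05)² = 384.16
Round up: n = 385.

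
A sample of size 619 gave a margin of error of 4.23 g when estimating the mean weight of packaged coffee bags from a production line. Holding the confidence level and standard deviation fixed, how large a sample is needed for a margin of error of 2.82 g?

1393

Margin of error scales as 1/√n, so n₂ = n₁·(E₁/E₂)².
n₂ = 619 × (4.23/2.82)² = 619 × 2.25 = 1392.75
Round up: n₂ = 1393.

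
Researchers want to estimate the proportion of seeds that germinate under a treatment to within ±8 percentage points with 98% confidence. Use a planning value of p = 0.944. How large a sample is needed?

45

For a proportion with margin E = 0.08 at 98% confidence, z = 2.326.
n = p̂(1−p̂)(z/E)² = 0.944 × 0.056 × (2.326/0.08)² = 44.69
Round up: n = 45.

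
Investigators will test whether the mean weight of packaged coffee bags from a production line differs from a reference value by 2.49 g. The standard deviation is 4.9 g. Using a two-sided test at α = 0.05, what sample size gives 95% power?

n = 51

For a one-sample z-test, n = ((z_{α/2} + z_β)·σ/δ)².
z_{α/2} = 1.960 (two-sided α = 0.05); z_β = 1.645 (power 95% → β = 0.05).
n = (3.605 × 4.9 / 2.49)² = 50.33
Round up: n = 51.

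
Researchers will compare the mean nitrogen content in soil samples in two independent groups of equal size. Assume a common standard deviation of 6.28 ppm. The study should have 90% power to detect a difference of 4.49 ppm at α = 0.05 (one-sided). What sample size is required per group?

34 per group

For two equal groups, n per group = 2·((z_α + z_β)·σ/δ)².
z_α = 1.645; z_β = 1.282 (power 90%).
n = 2 × (2.927 × 6.28 / 4.49)² = 2 × 16.76 = 33.52
Round up: n = 34 per group.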